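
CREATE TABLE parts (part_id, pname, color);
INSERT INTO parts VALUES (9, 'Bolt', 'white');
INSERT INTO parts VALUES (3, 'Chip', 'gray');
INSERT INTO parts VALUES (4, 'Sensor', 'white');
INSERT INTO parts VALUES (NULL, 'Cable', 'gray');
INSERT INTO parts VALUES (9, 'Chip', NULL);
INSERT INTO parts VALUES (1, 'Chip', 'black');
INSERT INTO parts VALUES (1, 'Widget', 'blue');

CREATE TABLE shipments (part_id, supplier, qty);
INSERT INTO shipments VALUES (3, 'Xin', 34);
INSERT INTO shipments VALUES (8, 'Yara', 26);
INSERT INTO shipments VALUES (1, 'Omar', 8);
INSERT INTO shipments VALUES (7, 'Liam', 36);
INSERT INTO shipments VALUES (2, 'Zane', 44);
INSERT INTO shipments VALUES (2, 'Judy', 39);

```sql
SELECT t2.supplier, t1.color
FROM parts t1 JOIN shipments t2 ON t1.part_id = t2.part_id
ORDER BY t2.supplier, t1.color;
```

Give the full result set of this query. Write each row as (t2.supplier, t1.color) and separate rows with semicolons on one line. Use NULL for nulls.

(Omar, black); (Omar, blue); (Xin, gray)

INNER JOIN keeps only pairs where the ON condition holds.
Matching on t1.part_id = t2.part_id. A NULL in a compared column never satisfies the condition.
- t1 row (part_id=9): no match → dropped.
- t1 row (part_id=3): matches 1 t2 row(s) → 1 output row(s).
- t1 row (part_id=4): no match → dropped.
- t1 row (part_id=NULL): no match → dropped.
- t1 row (part_id=9): no match → dropped.
- t1 row (part_id=1): matches 1 t2 row(s) → 1 output row(s).
- t1 row (part_id=1): matches 1 t2 row(s) → 1 output row(s).
After projecting and ordering:
t2.supplier | t1.color
Omar | black
Omar | blue
Xin | gray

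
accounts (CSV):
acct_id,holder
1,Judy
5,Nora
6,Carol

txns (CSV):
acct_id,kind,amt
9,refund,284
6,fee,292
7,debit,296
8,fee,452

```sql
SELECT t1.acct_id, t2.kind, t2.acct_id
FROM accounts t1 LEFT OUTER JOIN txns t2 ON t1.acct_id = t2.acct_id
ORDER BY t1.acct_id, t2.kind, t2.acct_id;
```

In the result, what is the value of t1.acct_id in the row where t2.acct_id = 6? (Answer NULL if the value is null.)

6

LEFT JOIN keeps every row from `accounts`; unmatched rows get NULL for `txns`'s columns.
Matching on t1.acct_id = t2.acct_id.
- t1 (acct_id=1) has no partner → padded with NULL.
- t1 (acct_id=5) has no partner → padded with NULL.
- t1 (acct_id=6) pairs with 1 row(s) of t2.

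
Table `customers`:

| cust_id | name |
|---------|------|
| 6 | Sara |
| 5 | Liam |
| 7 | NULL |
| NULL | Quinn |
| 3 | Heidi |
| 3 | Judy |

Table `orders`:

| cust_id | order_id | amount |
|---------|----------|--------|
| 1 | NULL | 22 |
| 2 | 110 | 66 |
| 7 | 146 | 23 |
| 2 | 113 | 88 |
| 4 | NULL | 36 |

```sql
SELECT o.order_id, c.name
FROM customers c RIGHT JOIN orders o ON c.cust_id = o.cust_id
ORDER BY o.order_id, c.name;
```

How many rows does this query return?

5

RIGHT JOIN keeps every row from `orders`; unmatched rows get NULL for `customers`'s columns.
Matching on c.cust_id = o.cust_id. A NULL in a compared column never satisfies the condition.
Matched pairs: 1; unmatched o rows kept: 4.
Total: 1 matched + 4 padded = 5 rows.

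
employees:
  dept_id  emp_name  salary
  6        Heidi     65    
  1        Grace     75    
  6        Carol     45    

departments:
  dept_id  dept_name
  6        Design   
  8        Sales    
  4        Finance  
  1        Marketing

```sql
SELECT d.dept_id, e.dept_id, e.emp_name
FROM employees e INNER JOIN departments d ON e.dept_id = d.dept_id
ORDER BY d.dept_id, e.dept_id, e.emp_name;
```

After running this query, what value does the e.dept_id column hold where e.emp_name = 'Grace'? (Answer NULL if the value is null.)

1

INNER JOIN keeps only pairs where the ON condition holds.
Matching on e.dept_id = d.dept_id.
Matched pairs: 3.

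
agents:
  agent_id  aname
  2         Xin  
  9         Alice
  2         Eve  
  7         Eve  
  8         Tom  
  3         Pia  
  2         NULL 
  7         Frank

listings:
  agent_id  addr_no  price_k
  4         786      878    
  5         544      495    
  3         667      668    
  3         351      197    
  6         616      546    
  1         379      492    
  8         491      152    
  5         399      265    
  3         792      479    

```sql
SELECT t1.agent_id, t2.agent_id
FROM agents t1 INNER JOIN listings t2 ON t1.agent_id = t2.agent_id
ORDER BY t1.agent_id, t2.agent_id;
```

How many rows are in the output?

INNER JOIN keeps only pairs where the ON condition holds.
Matching on t1.agent_id = t2.agent_id.
- t1[0] agent_id=2 → no match; dropped.
- t1[1] agent_id=9 → no match; dropped.
- t1[2] agent_id=2 → no match; dropped.
- t1[3] agent_id=7 → no match; dropped.
- t1[4] agent_id=8 → 1 match(es) in t2 → 1 row(s).
- t1[5] agent_id=3 → 3 match(es) in t2 → 3 row(s).
- t1[6] agent_id=2 → no match; dropped.
- t1[7] agent_id=7 → no match; dropped.
Total: 4 rows.

4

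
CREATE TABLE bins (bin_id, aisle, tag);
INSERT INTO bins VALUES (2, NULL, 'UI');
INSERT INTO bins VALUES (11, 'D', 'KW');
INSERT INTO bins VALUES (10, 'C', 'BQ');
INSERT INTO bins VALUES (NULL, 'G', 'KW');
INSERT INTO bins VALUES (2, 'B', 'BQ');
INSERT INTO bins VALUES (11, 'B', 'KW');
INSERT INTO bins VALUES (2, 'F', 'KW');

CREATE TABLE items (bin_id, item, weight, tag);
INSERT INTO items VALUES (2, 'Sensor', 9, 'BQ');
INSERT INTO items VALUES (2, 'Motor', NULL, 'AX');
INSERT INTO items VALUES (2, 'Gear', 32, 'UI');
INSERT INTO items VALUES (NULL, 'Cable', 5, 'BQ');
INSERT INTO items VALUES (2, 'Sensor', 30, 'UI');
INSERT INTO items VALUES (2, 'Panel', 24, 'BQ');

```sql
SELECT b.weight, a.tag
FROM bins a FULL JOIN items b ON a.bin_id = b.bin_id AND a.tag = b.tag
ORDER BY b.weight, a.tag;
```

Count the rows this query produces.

11

FULL OUTER JOIN keeps every row from both sides; unmatched rows get NULL for the other side's columns.
Matching on a.bin_id = b.bin_id AND a.tag = b.tag. A NULL in a compared column never satisfies the condition.
- bin_id=2, tag=UI: 2 matching b row(s), so 2 row(s) emitted.
- bin_id=11, tag=KW: no b row matches, row kept with b columns NULL.
- bin_id=10, tag=BQ: no b row matches, row kept with b columns NULL.
- bin_id=NULL, tag=KW: no b row matches, row kept with b columns NULL.
- bin_id=2, tag=BQ: 2 matching b row(s), so 2 row(s) emitted.
- bin_id=11, tag=KW: no b row matches, row kept with b columns NULL.
- bin_id=2, tag=KW: no b row matches, row kept with b columns NULL.
- plus 2 unmatched b row(s), each kept with NULL a columns.
Total: 4 matched + 7 padded = 11 rows.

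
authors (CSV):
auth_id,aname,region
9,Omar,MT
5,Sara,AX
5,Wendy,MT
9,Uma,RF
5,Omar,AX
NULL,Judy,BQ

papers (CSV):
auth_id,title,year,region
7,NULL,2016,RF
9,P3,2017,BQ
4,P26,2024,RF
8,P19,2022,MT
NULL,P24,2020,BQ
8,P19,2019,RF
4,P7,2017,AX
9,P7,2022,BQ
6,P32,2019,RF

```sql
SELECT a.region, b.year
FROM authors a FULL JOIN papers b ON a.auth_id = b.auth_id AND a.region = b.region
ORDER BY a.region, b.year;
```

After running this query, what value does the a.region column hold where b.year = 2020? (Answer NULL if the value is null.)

FULL OUTER JOIN keeps every row from both sides; unmatched rows get NULL for the other side's columns.
Matching on a.auth_id = b.auth_id AND a.region = b.region. A NULL in a compared column never satisfies the condition.
- a[0] auth_id=9, region=MT → no match; kept with NULLs on the b side.
- a[1] auth_id=5, region=AX → no match; kept with NULLs on the b side.
- a[2] auth_id=5, region=MT → no match; kept with NULLs on the b side.
- a[3] auth_id=9, region=RF → no match; kept with NULLs on the b side.
- a[4] auth_id=5, region=AX → no match; kept with NULLs on the b side.
- a[5] auth_id=NULL, region=BQ → no match; kept with NULLs on the b side.
- 9 b row(s) had no a match → kept, a columns NULL.

NULL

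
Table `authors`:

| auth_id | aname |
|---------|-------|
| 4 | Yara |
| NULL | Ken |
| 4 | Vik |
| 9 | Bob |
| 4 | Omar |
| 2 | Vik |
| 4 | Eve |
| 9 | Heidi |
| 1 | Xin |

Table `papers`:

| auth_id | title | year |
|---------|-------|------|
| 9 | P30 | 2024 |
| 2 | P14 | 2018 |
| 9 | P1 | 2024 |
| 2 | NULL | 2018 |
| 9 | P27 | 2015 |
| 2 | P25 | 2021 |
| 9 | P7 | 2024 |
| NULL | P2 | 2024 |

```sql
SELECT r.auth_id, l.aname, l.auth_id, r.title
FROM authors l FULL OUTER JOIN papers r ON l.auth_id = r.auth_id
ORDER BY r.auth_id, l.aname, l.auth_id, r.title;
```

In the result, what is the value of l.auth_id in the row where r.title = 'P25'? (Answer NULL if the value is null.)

FULL OUTER JOIN keeps every row from both sides; unmatched rows get NULL for the other side's columns.
Matching on l.auth_id = r.auth_id. A NULL in a compared column never satisfies the condition.
- l (auth_id=4) has no partner → padded with NULL.
- l (auth_id=NULL) has no partner → padded with NULL.
- l (auth_id=4) has no partner → padded with NULL.
- l (auth_id=9) pairs with 4 row(s) of r.
- l (auth_id=4) has no partner → padded with NULL.
- l (auth_id=2) pairs with 3 row(s) of r.
- l (auth_id=4) has no partner → padded with NULL.
- l (auth_id=9) pairs with 4 row(s) of r.
- l (auth_id=1) has no partner → padded with NULL.
- 1 r row(s) had no l match → kept, l columns NULL.

2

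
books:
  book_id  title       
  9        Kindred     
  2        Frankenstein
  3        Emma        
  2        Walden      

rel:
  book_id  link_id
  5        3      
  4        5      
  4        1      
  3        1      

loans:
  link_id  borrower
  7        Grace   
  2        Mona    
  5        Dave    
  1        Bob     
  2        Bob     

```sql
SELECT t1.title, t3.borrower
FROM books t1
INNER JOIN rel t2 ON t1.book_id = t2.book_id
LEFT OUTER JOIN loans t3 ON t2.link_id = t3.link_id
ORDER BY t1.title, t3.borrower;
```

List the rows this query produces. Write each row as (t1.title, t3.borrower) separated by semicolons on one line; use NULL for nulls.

Evaluate left to right. First `books t1 INNER JOIN rel t2` on book_id: 1 row(s).
Then LEFT JOIN `loans t3` on link_id: each of those 1 rows is kept; rows whose t2.link_id has no match in t3 get NULL for t3's columns.

(Emma, Bob)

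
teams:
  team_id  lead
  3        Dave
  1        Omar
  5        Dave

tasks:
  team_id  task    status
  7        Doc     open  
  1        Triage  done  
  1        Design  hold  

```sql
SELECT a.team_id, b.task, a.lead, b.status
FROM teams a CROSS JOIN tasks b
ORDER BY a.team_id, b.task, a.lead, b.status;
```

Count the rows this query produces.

9

CROSS JOIN pairs every row of `teams` with every row of `tasks`: 3 × 3 = 9 rows.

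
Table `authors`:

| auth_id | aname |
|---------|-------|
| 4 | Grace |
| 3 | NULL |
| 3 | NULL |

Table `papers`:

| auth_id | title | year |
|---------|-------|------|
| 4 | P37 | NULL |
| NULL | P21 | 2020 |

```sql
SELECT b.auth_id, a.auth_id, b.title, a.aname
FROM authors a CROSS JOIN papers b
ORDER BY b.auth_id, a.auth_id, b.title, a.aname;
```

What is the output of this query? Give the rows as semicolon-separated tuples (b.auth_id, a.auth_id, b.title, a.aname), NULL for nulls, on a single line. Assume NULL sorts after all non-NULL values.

(4, 3, P37, NULL); (4, 3, P37, NULL); (4, 4, P37, Grace); (NULL, 3, P21, NULL); (NULL, 3, P21, NULL); (NULL, 4, P21, Grace)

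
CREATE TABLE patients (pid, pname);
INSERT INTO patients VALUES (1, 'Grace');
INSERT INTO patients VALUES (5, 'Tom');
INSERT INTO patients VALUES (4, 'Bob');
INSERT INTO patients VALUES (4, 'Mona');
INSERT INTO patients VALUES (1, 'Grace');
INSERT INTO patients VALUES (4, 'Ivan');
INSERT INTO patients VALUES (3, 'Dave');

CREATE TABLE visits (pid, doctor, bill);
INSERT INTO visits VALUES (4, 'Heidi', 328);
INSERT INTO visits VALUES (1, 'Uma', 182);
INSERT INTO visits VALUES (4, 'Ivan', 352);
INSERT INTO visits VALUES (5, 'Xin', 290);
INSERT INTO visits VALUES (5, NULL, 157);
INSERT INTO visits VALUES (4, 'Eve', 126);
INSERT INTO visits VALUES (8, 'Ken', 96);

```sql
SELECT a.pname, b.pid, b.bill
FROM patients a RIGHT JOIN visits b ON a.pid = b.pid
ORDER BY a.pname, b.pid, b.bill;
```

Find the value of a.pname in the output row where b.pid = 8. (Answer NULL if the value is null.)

NULL

RIGHT JOIN keeps every row from `visits`; unmatched rows get NULL for `patients`'s columns.
Matching on a.pid = b.pid.
Matched pairs: 13; unmatched b rows kept: 1.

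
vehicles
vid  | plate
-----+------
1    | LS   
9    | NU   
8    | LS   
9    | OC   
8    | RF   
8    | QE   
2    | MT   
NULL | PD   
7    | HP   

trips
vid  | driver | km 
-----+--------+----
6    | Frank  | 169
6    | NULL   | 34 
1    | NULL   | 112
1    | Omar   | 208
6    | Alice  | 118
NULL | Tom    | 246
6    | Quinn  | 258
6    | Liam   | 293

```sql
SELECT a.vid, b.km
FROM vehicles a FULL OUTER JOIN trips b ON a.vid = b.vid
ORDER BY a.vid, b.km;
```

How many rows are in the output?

FULL OUTER JOIN keeps every row from both sides; unmatched rows get NULL for the other side's columns.
Matching on a.vid = b.vid. A NULL in a compared column never satisfies the condition.
- a row (vid=1): matches 2 b row(s) → 2 output row(s).
- a row (vid=9): no match → kept, b columns NULL.
- a row (vid=8): no match → kept, b columns NULL.
- a row (vid=9): no match → kept, b columns NULL.
- a row (vid=8): no match → kept, b columns NULL.
- a row (vid=8): no match → kept, b columns NULL.
- a row (vid=2): no match → kept, b columns NULL.
- a row (vid=NULL): no match → kept, b columns NULL.
- a row (vid=7): no match → kept, b columns NULL.
- 6 b row(s) had no a match → kept, a columns NULL.
Total: 2 matched + 14 padded = 16 rows.

16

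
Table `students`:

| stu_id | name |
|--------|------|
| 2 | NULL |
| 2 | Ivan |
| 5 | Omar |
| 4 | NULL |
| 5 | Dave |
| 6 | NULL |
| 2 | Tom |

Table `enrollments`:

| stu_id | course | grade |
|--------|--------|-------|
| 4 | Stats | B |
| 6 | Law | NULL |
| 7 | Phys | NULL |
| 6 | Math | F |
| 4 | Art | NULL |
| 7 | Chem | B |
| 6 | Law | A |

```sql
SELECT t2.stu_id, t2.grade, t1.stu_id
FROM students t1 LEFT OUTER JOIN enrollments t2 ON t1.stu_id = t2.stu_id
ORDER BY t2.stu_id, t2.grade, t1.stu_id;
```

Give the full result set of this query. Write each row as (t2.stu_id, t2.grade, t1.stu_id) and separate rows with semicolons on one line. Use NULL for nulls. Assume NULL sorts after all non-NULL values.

(4, B, 4); (4, NULL, 4); (6, A, 6); (6, F, 6); (6, NULL, 6); (NULL, NULL, 2); (NULL, NULL, 2); (NULL, NULL, 2); (NULL, NULL, 5); (NULL, NULL, 5)

LEFT JOIN keeps every row from `students`; unmatched rows get NULL for `enrollments`'s columns.
Matching on t1.stu_id = t2.stu_id.
- t1 (stu_id=2) has no partner → padded with NULL.
- t1 (stu_id=2) has no partner → padded with NULL.
- t1 (stu_id=5) has no partner → padded with NULL.
- t1 (stu_id=4) pairs with 2 row(s) of t2.
- t1 (stu_id=5) has no partner → padded with NULL.
- t1 (stu_id=6) pairs with 3 row(s) of t2.
- t1 (stu_id=2) has no partner → padded with NULL.
After projecting and ordering:
t2.stu_id | t2.grade | t1.stu_id
4 | B | 4
4 | NULL | 4
6 | A | 6
6 | F | 6
6 | NULL | 6
NULL | NULL | 2
NULL | NULL | 2
NULL | NULL | 2
NULL | NULL | 5
NULL | NULL | 5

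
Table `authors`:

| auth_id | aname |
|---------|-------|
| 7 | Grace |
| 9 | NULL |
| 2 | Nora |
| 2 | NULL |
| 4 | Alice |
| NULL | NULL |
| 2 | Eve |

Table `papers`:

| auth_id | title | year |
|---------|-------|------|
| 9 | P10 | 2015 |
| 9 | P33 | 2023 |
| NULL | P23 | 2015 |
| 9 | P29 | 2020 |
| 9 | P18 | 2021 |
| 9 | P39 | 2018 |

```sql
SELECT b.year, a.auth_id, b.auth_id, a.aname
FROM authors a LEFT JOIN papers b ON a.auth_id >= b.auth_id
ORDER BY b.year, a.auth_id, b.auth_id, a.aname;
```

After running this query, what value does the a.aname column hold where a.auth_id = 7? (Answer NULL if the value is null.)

Grace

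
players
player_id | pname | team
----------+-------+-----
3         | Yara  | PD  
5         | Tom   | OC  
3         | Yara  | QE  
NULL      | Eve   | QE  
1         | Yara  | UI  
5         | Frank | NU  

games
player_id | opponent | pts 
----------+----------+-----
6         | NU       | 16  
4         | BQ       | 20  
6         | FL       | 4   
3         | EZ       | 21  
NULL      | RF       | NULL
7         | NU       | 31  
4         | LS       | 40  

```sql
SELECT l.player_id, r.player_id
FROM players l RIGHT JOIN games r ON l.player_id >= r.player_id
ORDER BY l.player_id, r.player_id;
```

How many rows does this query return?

12

RIGHT JOIN keeps every row from `games`; unmatched rows get NULL for `players`'s columns.
Matching on l.player_id >= r.player_id. A NULL in a compared column never satisfies the condition.
Matched pairs: 8; unmatched r rows kept: 4.
Total: 8 matched + 4 padded = 12 rows.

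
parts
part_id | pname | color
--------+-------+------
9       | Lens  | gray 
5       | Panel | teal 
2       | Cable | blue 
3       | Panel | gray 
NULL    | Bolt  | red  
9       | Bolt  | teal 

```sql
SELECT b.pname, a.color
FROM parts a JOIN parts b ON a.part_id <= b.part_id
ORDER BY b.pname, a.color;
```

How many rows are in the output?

INNER JOIN keeps only pairs where the ON condition holds.
Matching on a.part_id <= b.part_id. A NULL in a compared column never satisfies the condition.
Matched pairs: 16.
Total: 16 rows.

16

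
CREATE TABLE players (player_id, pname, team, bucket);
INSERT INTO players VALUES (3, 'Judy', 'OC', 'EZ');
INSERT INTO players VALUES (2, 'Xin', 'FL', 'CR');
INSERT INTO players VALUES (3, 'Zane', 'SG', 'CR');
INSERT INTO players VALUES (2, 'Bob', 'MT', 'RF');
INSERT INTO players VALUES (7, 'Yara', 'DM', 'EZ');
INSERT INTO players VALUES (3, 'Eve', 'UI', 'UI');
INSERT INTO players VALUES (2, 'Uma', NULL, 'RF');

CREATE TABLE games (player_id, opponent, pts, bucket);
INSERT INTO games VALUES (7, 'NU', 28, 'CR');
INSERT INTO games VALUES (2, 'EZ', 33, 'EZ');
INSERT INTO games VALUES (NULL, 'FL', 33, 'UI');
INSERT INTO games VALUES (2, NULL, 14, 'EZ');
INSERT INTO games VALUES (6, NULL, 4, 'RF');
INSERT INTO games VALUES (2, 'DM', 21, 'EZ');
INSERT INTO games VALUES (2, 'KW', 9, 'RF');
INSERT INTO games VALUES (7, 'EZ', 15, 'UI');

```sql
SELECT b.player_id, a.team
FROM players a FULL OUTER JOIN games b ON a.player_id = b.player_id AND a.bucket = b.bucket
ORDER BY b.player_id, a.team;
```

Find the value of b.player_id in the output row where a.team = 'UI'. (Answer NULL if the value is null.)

NULL

FULL OUTER JOIN keeps every row from both sides; unmatched rows get NULL for the other side's columns.
Matching on a.player_id = b.player_id AND a.bucket = b.bucket. A NULL in a compared column never satisfies the condition.
Matched pairs: 2; unmatched a rows kept: 5; unmatched b rows kept: 7.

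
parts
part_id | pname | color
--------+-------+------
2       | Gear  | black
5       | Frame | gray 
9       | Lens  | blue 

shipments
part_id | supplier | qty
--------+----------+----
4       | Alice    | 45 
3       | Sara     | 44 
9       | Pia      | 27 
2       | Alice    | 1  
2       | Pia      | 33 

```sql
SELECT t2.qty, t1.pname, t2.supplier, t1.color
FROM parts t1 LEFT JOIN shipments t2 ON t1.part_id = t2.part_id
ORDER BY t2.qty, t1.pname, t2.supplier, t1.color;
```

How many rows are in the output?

LEFT JOIN keeps every row from `parts`; unmatched rows get NULL for `shipments`'s columns.
Matching on t1.part_id = t2.part_id.
- t1 row (part_id=2): matches 2 t2 row(s) → 2 output row(s).
- t1 row (part_id=5): no match → kept, t2 columns NULL.
- t1 row (part_id=9): matches 1 t2 row(s) → 1 output row(s).
Total: 3 matched + 1 padded = 4 rows.

4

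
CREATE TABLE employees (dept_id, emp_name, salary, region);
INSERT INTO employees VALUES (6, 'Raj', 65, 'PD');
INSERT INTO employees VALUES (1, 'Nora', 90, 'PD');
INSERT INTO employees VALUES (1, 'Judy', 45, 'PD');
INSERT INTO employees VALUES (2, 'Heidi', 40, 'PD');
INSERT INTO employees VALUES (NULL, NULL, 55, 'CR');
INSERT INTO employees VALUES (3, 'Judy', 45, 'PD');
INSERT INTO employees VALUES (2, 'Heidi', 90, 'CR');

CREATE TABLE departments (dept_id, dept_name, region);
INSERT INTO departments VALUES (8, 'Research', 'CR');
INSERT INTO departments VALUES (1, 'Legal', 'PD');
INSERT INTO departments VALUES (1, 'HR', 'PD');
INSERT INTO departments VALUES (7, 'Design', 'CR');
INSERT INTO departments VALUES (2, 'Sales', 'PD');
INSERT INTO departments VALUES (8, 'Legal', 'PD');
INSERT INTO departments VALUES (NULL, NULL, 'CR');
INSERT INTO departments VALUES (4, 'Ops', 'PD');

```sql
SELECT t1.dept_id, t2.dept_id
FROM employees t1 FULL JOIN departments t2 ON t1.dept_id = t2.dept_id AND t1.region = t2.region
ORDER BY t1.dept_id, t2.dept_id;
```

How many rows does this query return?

14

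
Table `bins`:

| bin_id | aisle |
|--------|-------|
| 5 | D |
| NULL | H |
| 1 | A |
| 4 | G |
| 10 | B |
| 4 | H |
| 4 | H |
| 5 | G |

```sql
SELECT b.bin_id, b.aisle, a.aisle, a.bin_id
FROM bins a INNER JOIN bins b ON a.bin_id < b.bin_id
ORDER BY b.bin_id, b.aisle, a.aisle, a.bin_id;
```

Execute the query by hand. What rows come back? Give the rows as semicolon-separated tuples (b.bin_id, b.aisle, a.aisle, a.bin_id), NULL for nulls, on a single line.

(4, G, A, 1); (4, H, A, 1); (4, H, A, 1); (5, D, A, 1); (5, D, G, 4); (5, D, H, 4); (5, D, H, 4); (5, G, A, 1); (5, G, G, 4); (5, G, H, 4); (5, G, H, 4); (10, B, A, 1); (10, B, D, 5); (10, B, G, 4); (10, B, G, 5); (10, B, H, 4); (10, B, H, 4)

INNER JOIN keeps only pairs where the ON condition holds.
Matching on a.bin_id < b.bin_id. A NULL in a compared column never satisfies the condition.
- bin_id=5: 1 matching b row(s), so 1 row(s) emitted.
- bin_id=NULL: no matching b row, dropped.
- bin_id=1: 6 matching b row(s), so 6 row(s) emitted.
- bin_id=4: 3 matching b row(s), so 3 row(s) emitted.
- bin_id=10: no matching b row, dropped.
- bin_id=4: 3 matching b row(s), so 3 row(s) emitted.
- bin_id=4: 3 matching b row(s), so 3 row(s) emitted.
- bin_id=5: 1 matching b row(s), so 1 row(s) emitted.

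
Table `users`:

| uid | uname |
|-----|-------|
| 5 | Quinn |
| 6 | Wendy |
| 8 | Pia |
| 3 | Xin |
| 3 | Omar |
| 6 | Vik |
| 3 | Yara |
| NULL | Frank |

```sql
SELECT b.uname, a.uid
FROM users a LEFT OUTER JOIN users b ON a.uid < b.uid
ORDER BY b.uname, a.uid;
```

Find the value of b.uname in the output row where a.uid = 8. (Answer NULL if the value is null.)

LEFT JOIN keeps every row from `users a`; unmatched rows get NULL for `users b`'s columns.
Matching on a.uid < b.uid. A NULL in a compared column never satisfies the condition.
- a (uid=5) pairs with 3 row(s) of b.
- a (uid=6) pairs with 1 row(s) of b.
- a (uid=8) has no partner → padded with NULL.
- a (uid=3) pairs with 4 row(s) of b.
- a (uid=3) pairs with 4 row(s) of b.
- a (uid=6) pairs with 1 row(s) of b.
- a (uid=3) pairs with 4 row(s) of b.
- a (uid=NULL) has no partner → padded with NULL.

NULL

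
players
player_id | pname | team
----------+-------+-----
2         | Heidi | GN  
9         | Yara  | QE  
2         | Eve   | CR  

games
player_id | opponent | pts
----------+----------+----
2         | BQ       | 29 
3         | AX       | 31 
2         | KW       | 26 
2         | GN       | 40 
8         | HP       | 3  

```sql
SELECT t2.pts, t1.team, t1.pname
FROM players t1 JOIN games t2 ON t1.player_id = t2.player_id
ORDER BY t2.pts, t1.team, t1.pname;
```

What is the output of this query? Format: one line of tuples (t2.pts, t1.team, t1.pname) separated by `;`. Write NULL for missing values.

INNER JOIN keeps only pairs where the ON condition holds.
Matching on t1.player_id = t2.player_id.
- t1 (player_id=2) pairs with 3 row(s) of t2.
- t1 (player_id=9) has no partner → excluded.
- t1 (player_id=2) pairs with 3 row(s) of t2.
After projecting and ordering:
t2.pts | t1.team | t1.pname
26 | CR | Eve
26 | GN | Heidi
29 | CR | Eve
29 | GN | Heidi
40 | CR | Eve
40 | GN | Heidi

(26, CR, Eve); (26, GN, Heidi); (29, CR, Eve); (29, GN, Heidi); (40, CR, Eve); (40, GN, Heidi)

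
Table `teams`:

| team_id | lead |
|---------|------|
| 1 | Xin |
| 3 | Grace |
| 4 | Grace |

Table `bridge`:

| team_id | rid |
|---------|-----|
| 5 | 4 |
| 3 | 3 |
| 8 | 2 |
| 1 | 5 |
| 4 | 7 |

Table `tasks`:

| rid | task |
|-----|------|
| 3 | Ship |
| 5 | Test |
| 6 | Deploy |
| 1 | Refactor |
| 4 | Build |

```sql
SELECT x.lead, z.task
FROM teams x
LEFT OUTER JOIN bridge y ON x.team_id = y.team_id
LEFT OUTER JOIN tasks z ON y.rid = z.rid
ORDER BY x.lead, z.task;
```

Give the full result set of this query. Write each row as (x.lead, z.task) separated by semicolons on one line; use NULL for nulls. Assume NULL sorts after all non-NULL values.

(Grace, Ship); (Grace, NULL); (Xin, Test)

Evaluate left to right. First `teams x LEFT JOIN bridge y` on team_id: 3 row(s).
Then LEFT JOIN `tasks z` on rid: each of those 3 rows is kept; rows whose y.rid has no match in z get NULL for z's columns.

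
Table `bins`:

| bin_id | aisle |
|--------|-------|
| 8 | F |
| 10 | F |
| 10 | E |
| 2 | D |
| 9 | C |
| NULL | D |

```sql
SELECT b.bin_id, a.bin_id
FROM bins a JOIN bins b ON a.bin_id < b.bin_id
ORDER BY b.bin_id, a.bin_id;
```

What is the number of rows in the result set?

INNER JOIN keeps only pairs where the ON condition holds.
Matching on a.bin_id < b.bin_id. A NULL in a compared column never satisfies the condition.
- a (bin_id=8) pairs with 3 row(s) of b.
- a (bin_id=10) has no partner → excluded.
- a (bin_id=10) has no partner → excluded.
- a (bin_id=2) pairs with 4 row(s) of b.
- a (bin_id=9) pairs with 2 row(s) of b.
- a (bin_id=NULL) has no partner → excluded.
Total: 9 rows.

9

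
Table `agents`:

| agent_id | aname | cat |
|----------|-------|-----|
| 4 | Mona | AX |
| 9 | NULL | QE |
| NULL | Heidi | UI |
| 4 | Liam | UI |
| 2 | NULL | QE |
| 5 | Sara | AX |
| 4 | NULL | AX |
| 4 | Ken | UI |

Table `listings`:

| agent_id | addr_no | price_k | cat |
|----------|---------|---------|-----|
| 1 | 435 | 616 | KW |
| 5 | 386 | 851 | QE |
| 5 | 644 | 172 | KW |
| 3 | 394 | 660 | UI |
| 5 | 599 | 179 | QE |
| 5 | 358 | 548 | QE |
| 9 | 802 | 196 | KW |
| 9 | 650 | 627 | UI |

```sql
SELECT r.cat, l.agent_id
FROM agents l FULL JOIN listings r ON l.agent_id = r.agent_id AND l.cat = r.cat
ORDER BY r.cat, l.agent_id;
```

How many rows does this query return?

16

FULL OUTER JOIN keeps every row from both sides; unmatched rows get NULL for the other side's columns.
Matching on l.agent_id = r.agent_id AND l.cat = r.cat. A NULL in a compared column never satisfies the condition.
Matched pairs: 0; unmatched l rows kept: 8; unmatched r rows kept: 8.
Total: 0 matched + 16 padded = 16 rows.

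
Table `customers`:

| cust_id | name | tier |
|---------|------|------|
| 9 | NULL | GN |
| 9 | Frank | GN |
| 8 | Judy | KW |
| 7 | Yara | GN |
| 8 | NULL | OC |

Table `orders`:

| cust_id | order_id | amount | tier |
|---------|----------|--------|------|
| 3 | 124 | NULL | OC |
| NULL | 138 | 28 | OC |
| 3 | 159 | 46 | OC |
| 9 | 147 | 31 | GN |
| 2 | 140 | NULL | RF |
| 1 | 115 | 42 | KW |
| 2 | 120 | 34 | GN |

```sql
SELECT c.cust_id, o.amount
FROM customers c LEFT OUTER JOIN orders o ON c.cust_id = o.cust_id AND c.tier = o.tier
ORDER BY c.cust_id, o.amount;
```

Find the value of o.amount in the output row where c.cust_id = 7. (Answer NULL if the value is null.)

NULL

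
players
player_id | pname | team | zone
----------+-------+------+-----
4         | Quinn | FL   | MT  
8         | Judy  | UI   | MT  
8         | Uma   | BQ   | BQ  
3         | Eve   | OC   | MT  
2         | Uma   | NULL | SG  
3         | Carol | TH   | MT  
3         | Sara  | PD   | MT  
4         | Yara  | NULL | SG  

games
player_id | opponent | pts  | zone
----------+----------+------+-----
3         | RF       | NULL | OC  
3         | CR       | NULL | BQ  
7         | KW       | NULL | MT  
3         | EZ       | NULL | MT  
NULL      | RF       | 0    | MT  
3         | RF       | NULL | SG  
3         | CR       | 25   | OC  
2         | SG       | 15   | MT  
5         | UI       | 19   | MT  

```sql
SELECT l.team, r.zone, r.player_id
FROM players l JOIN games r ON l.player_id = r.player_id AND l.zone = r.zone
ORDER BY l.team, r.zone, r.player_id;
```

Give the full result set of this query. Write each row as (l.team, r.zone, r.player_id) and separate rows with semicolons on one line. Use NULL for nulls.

(OC, MT, 3); (PD, MT, 3); (TH, MT, 3)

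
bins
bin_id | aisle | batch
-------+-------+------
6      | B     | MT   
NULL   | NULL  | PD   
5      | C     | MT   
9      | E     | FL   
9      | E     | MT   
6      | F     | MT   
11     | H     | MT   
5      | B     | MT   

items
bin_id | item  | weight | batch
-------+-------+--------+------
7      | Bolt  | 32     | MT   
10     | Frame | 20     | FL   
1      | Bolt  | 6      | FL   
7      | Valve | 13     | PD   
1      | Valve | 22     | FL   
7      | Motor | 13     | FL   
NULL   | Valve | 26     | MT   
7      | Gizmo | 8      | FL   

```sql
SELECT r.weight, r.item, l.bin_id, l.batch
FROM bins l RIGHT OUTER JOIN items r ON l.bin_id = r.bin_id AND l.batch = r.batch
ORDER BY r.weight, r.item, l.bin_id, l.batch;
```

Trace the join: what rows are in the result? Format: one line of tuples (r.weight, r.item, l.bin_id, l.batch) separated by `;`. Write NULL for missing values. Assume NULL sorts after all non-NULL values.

(6, Bolt, NULL, NULL); (8, Gizmo, NULL, NULL); (13, Motor, NULL, NULL); (13, Valve, NULL, NULL); (20, Frame, NULL, NULL); (22, Valve, NULL, NULL); (26, Valve, NULL, NULL); (32, Bolt, NULL, NULL)

RIGHT JOIN keeps every row from `items`; unmatched rows get NULL for `bins`'s columns.
Matching on l.bin_id = r.bin_id AND l.batch = r.batch. A NULL in a compared column never satisfies the condition.
- l (bin_id=6, batch=MT) has no partner in r.
- l (bin_id=NULL, batch=PD) has no partner in r.
- l (bin_id=5, batch=MT) has no partner in r.
- l (bin_id=9, batch=FL) has no partner in r.
- l (bin_id=9, batch=MT) has no partner in r.
- l (bin_id=6, batch=MT) has no partner in r.
- l (bin_id=11, batch=MT) has no partner in r.
- l (bin_id=5, batch=MT) has no partner in r.
- 8 row(s) from r found no l partner → padded with NULL.
After projecting and ordering:
r.weight | r.item | l.bin_id | l.batch
6 | Bolt | NULL | NULL
8 | Gizmo | NULL | NULL
13 | Motor | NULL | NULL
13 | Valve | NULL | NULL
20 | Frame | NULL | NULL
22 | Valve | NULL | NULL
26 | Valve | NULL | NULL
32 | Bolt | NULL | NULL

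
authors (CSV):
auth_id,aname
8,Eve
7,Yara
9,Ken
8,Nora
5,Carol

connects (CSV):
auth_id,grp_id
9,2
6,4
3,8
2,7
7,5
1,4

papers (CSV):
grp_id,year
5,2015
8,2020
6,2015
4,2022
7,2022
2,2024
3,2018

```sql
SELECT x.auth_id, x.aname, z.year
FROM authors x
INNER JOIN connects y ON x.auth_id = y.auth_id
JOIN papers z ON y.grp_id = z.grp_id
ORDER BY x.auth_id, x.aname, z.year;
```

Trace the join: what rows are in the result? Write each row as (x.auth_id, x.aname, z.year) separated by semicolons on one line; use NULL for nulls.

(7, Yara, 2015); (9, Ken, 2024)

Joins associate left-to-right: authors INNER JOIN connects on auth_id gives 2 intermediate row(s).
Then INNER JOIN `papers z` on grp_id: keep only rows whose y.grp_id appears in z.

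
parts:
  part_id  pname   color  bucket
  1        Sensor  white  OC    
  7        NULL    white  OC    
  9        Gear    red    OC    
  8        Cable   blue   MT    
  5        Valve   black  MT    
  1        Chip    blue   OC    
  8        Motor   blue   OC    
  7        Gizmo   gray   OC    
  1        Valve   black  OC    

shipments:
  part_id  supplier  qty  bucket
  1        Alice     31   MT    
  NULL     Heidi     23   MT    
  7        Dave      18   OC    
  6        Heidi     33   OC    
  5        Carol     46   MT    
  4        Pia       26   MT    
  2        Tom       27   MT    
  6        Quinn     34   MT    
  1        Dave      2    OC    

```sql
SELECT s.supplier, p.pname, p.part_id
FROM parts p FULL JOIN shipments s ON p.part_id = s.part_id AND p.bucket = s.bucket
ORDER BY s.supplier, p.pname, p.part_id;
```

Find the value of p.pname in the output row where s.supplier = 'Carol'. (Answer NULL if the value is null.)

FULL OUTER JOIN keeps every row from both sides; unmatched rows get NULL for the other side's columns.
Matching on p.part_id = s.part_id AND p.bucket = s.bucket. A NULL in a compared column never satisfies the condition.
- part_id=1, bucket=OC: 1 matching s row(s), so 1 row(s) emitted.
- part_id=7, bucket=OC: 1 matching s row(s), so 1 row(s) emitted.
- part_id=9, bucket=OC: no s row matches, row kept with s columns NULL.
- part_id=8, bucket=MT: no s row matches, row kept with s columns NULL.
- part_id=5, bucket=MT: 1 matching s row(s), so 1 row(s) emitted.
- part_id=1, bucket=OC: 1 matching s row(s), so 1 row(s) emitted.
- part_id=8, bucket=OC: no s row matches, row kept with s columns NULL.
- part_id=7, bucket=OC: 1 matching s row(s), so 1 row(s) emitted.
- part_id=1, bucket=OC: 1 matching s row(s), so 1 row(s) emitted.
- 6 row(s) from s found no p partner → padded with NULL.

Valve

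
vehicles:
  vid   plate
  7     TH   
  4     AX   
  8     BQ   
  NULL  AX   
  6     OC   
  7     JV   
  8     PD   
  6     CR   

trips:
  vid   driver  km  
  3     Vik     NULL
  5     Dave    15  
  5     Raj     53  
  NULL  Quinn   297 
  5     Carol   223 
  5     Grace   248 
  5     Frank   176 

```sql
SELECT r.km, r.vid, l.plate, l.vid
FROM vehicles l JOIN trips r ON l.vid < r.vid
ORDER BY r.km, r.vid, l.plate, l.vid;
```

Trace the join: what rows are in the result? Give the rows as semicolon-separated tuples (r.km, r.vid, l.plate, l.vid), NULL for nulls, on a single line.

INNER JOIN keeps only pairs where the ON condition holds.
Matching on l.vid < r.vid. A NULL in a compared column never satisfies the condition.
- l[0] vid=7 → no match; dropped.
- l[1] vid=4 → 5 match(es) in r → 5 row(s).
- l[2] vid=8 → no match; dropped.
- l[3] vid=NULL → no match; dropped.
- l[4] vid=6 → no match; dropped.
- l[5] vid=7 → no match; dropped.
- l[6] vid=8 → no match; dropped.
- l[7] vid=6 → no match; dropped.
After projecting and ordering:
r.km | r.vid | l.plate | l.vid
15 | 5 | AX | 4
53 | 5 | AX | 4
176 | 5 | AX | 4
223 | 5 | AX | 4
248 | 5 | AX | 4

(15, 5, AX, 4); (53, 5, AX, 4); (176, 5, AX, 4); (223, 5, AX, 4); (248, 5, AX, 4)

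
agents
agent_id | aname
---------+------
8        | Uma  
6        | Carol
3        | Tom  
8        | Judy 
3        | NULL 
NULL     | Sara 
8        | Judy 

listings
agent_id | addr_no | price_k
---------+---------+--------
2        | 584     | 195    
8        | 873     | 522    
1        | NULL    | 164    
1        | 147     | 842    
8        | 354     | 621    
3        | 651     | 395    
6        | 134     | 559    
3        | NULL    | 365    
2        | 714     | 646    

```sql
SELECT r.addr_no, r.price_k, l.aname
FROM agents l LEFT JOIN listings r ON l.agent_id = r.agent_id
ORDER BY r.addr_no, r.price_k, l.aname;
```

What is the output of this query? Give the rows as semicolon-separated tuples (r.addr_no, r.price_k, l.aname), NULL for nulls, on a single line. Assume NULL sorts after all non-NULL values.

(134, 559, Carol); (354, 621, Judy); (354, 621, Judy); (354, 621, Uma); (651, 395, Tom); (651, 395, NULL); (873, 522, Judy); (873, 522, Judy); (873, 522, Uma); (NULL, 365, Tom); (NULL, 365, NULL); (NULL, NULL, Sara)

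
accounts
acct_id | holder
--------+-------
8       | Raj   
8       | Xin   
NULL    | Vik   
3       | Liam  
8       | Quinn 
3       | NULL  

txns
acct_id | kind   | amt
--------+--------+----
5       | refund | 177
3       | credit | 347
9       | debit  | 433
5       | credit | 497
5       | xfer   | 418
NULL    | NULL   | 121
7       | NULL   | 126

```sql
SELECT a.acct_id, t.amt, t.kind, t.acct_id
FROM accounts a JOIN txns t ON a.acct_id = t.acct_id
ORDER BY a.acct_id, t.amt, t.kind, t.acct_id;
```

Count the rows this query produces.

INNER JOIN keeps only pairs where the ON condition holds.
Matching on a.acct_id = t.acct_id. A NULL in a compared column never satisfies the condition.
- a (acct_id=8) has no partner → excluded.
- a (acct_id=8) has no partner → excluded.
- a (acct_id=NULL) has no partner → excluded.
- a (acct_id=3) pairs with 1 row(s) of t.
- a (acct_id=8) has no partner → excluded.
- a (acct_id=3) pairs with 1 row(s) of t.
Total: 2 rows.

2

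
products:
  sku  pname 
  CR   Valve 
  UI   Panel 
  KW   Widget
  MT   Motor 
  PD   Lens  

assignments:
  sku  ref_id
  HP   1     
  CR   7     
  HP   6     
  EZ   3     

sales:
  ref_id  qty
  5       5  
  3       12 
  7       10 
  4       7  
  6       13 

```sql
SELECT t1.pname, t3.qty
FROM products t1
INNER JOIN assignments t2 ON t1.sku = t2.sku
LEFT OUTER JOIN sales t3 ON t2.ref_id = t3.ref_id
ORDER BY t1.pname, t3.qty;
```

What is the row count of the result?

Joins associate left-to-right: products INNER JOIN assignments on sku gives 1 intermediate row(s).
Then LEFT JOIN `sales t3` on ref_id: each of those 1 rows is kept; rows whose t2.ref_id has no match in t3 get NULL for t3's columns.
Result: 1 row(s).

1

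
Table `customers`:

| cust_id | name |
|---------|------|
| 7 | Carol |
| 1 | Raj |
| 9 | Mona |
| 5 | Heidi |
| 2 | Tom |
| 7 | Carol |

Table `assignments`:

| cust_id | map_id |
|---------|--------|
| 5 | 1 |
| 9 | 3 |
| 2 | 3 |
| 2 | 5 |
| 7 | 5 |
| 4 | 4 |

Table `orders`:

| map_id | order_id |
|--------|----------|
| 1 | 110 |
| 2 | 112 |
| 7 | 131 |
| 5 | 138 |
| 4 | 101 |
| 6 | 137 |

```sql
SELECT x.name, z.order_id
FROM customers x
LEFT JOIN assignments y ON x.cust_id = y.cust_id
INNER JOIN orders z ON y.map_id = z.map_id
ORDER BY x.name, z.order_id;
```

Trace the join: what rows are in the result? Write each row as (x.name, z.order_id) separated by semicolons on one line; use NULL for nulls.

(Carol, 138); (Carol, 138); (Heidi, 110); (Tom, 138)

Evaluate left to right. First `customers x LEFT JOIN assignments y` on cust_id: 7 row(s).
Then INNER JOIN `orders z` on map_id: keep only rows whose y.map_id appears in z.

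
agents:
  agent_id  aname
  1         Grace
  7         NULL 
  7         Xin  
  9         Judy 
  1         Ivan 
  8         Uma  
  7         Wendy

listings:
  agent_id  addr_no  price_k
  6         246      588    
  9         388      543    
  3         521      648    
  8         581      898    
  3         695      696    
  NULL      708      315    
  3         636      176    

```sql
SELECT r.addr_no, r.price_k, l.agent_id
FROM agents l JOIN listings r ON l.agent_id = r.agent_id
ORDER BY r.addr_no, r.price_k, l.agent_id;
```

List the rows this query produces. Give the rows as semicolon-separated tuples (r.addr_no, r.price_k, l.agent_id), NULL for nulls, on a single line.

INNER JOIN keeps only pairs where the ON condition holds.
Matching on l.agent_id = r.agent_id. A NULL in a compared column never satisfies the condition.
- l[0] agent_id=1 → no match; dropped.
- l[1] agent_id=7 → no match; dropped.
- l[2] agent_id=7 → no match; dropped.
- l[3] agent_id=9 → 1 match(es) in r → 1 row(s).
- l[4] agent_id=1 → no match; dropped.
- l[5] agent_id=8 → 1 match(es) in r → 1 row(s).
- l[6] agent_id=7 → no match; dropped.
After projecting and ordering:
r.addr_no | r.price_k | l.agent_id
388 | 543 | 9
581 | 898 | 8

(388, 543, 9); (581, 898, 8)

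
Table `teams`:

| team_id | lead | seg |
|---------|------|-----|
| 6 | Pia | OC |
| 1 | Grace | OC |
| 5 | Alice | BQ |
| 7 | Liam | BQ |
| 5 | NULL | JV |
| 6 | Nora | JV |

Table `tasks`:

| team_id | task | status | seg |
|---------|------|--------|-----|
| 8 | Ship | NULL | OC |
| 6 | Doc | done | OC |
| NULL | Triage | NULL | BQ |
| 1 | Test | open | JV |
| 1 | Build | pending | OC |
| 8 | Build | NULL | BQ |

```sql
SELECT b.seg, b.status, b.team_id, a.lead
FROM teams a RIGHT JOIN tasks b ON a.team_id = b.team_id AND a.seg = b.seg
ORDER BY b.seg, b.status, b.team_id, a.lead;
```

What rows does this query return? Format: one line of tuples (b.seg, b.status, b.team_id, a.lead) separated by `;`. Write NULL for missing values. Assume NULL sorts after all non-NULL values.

(BQ, NULL, 8, NULL); (BQ, NULL, NULL, NULL); (JV, open, 1, NULL); (OC, done, 6, Pia); (OC, pending, 1, Grace); (OC, NULL, 8, NULL)

RIGHT JOIN keeps every row from `tasks`; unmatched rows get NULL for `teams`'s columns.
Matching on a.team_id = b.team_id AND a.seg = b.seg. A NULL in a compared column never satisfies the condition.
- team_id=6, seg=OC: 1 matching b row(s), so 1 row(s) emitted.
- team_id=1, seg=OC: 1 matching b row(s), so 1 row(s) emitted.
- team_id=5, seg=BQ: no matching b row.
- team_id=7, seg=BQ: no matching b row.
- team_id=5, seg=JV: no matching b row.
- team_id=6, seg=JV: no matching b row.
- 4 b row(s) had no a match → kept, a columns NULL.
After projecting and ordering:
b.seg | b.status | b.team_id | a.lead
BQ | NULL | 8 | NULL
BQ | NULL | NULL | NULL
JV | open | 1 | NULL
OC | done | 6 | Pia
OC | pending | 1 | Grace
OC | NULL | 8 | NULL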